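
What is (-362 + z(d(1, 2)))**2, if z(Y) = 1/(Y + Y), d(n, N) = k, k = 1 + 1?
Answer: 2093809/16 ≈ 1.3086e+5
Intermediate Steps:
k = 2
d(n, N) = 2
z(Y) = 1/(2*Y)
(-362 + z(d(1, 2)))**2 = (-362 + (1/2)/2)**2 = (-362 + (1/2)*(1/2))**2 = (-362 + 1/4)**2 = (-1447/4)**2 = 2093809/16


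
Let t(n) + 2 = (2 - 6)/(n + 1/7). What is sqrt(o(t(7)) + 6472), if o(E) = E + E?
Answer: 2*sqrt(40418)/5 ≈ 80.417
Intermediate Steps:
t(n) = -2 - 4/(1/7 + n) (t(n) = -2 + (2 - 6)/(n + 1/7) = -2 - 4/(n + 1/7) = -2 - 4/(1/7 + n))
o(E) = 2*E
sqrt(o(t(7)) + 6472) = sqrt(2*(2*(-15 - 7*7)/(1 + 7*7)) + 6472) = sqrt(2*(2*(-15 - 49)/(1 + 49)) + 6472) = sqrt(2*(2*(-64)/50) + 6472) = sqrt(2*(2*(1/50)*(-64)) + 6472) = sqrt(2*(-64/25) + 6472) = sqrt(-128/25 + 6472) = sqrt(161672/25) = 2*sqrt(40418)/5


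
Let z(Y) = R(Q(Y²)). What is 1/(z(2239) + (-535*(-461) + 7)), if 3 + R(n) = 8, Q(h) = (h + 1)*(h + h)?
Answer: 1/246647 ≈ 4.0544e-6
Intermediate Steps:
Q(h) = 2*h*(1 + h) (Q(h) = (1 + h)*(2*h) = 2*h*(1 + h))
R(n) = 5 (R(n) = -3 + 8 = 5)
z(Y) = 5
1/(z(2239) + (-535*(-461) + 7)) = 1/(5 + (-535*(-461) + 7)) = 1/(5 + (246635 + 7)) = 1/(5 + 246642) = 1/246647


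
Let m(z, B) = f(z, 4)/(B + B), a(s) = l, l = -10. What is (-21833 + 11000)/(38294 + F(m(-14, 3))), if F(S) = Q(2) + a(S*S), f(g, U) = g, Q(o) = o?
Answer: -3611/12762 ≈ -0.28295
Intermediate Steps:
a(s) = -10
m(z, B) = z/(2*B) (m(z, B) = z/(B + B) = z/((2*B)) = z*(1/(2*B)) = z/(2*B))
F(S) = -8 (F(S) = 2 - 10 = -8)
(-21833 + 11000)/(38294 + F(m(-14, 3))) = (-21833 + 11000)/(38294 - 8) = -10833/38286 = -10833*1/38286 = -3611/12762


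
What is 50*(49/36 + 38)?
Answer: 35425/18 ≈ 1968.1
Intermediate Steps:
50*(49/36 + 38) = 50*(1417/36) = 35425/18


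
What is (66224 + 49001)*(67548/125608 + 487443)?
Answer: 1763714734838925/31402 ≈ 5.6166e+10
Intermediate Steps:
(66224 + 49001)*(67548/125608 + 487443) = 115225*(67548*(1/125608) + 487443) = 115225*(16887/31402 + 487443) = 115225*(15306701973/31402) = 1763714734838925/31402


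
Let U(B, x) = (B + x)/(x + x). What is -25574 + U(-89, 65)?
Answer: -1662322/65 ≈ -25574.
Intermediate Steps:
U(B, x) = (B + x)/(2*x) (U(B, x) = (B + x)/((2*x)) = (B + x)*(1/(2*x)) = (B + x)/(2*x))
-25574 + U(-89, 65) = -25574 + (½)*(-89 + 65)/65 = -25574 + (½)*(1/65)*(-24) = -25574 - 12/65 = -1662322/65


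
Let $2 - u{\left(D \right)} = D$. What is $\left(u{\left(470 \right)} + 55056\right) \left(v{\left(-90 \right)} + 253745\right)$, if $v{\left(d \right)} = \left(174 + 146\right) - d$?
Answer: $13873813140$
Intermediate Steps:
$v{\left(d \right)} = 320 - d$
$u{\left(D \right)} = 2 - D$
$\left(u{\left(470 \right)} + 55056\right) \left(v{\left(-90 \right)} + 253745\right) = \left(\left(2 - 470\right) + 55056\right) \left(\left(320 - -90\right) + 253745\right) = \left(\left(2 - 470\right) + 55056\right) \left(\left(320 + 90\right) + 253745\right) = \left(-468 + 55056\right) \left(410 + 253745\right) = 54588 \cdot 254155 = 13873813140$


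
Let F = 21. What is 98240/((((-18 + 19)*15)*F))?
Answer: 19648/63 ≈ 311.87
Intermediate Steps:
98240/((((-18 + 19)*15)*F)) = 98240/((((-18 + 19)*15)*21)) = 98240/(((1*15)*21)) = 98240/((15*21)) = 98240/315 = 98240*(1/315) = 19648/63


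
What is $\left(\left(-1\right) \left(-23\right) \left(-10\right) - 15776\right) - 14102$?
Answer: $-30108$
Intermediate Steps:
$\left(\left(-1\right) \left(-23\right) \left(-10\right) - 15776\right) - 14102 = \left(23 \left(-10\right) - 15776\right) - 14102 = \left(-230 - 15776\right) - 14102 = -16006 - 14102 = -30108$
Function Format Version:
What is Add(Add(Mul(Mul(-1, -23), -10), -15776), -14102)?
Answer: -30108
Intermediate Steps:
Add(Add(Mul(Mul(-1, -23), -10), -15776), -14102) = Add(Add(Mul(23, -10), -15776), -14102) = Add(Add(-230, -15776), -14102) = Add(-16006, -14102) = -30108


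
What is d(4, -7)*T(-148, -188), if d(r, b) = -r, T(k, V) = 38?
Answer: -152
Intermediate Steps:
d(4, -7)*T(-148, -188) = -1*4*38 = -4*38 = -152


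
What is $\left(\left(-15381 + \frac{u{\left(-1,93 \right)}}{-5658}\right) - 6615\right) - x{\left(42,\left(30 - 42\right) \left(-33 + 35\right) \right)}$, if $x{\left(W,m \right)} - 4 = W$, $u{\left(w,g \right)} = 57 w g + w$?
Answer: $- \frac{62354167}{2829} \approx -22041.0$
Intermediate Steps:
$u{\left(w,g \right)} = w + 57 g w$ ($u{\left(w,g \right)} = 57 g w + w = w + 57 g w$)
$x{\left(W,m \right)} = 4 + W$
$\left(\left(-15381 + \frac{u{\left(-1,93 \right)}}{-5658}\right) - 6615\right) - x{\left(42,\left(30 - 42\right) \left(-33 + 35\right) \right)} = \left(\left(-15381 + \frac{\left(-1\right) \left(1 + 57 \cdot 93\right)}{-5658}\right) - 6615\right) - \left(4 + 42\right) = \left(\left(-15381 + - (1 + 5301) \left(- \frac{1}{5658}\right)\right) - 6615\right) - 46 = \left(\left(-15381 + \left(-1\right) 5302 \left(- \frac{1}{5658}\right)\right) - 6615\right) - 46 = \left(\left(-15381 - - \frac{2651}{2829}\right) - 6615\right) - 46 = \left(\left(-15381 + \frac{2651}{2829}\right) - 6615\right) - 46 = \left(- \frac{43510198}{2829} - 6615\right) - 46 = - \frac{62224033}{2829} - 46 = - \frac{62354167}{2829}$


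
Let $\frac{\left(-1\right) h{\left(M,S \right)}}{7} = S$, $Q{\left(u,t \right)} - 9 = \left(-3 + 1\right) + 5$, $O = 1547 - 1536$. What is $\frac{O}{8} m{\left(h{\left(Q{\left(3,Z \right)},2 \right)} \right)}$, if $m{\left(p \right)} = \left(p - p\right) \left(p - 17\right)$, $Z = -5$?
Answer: $0$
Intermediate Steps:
$O = 11$
$Q{\left(u,t \right)} = 12$ ($Q{\left(u,t \right)} = 9 + \left(\left(-3 + 1\right) + 5\right) = 9 + \left(-2 + 5\right) = 9 + 3 = 12$)
$h{\left(M,S \right)} = - 7 S$
$m{\left(p \right)} = 0$ ($m{\left(p \right)} = 0 \left(-17 + p\right) = 0$)
$\frac{O}{8} m{\left(h{\left(Q{\left(3,Z \right)},2 \right)} \right)} = \frac{11}{8} \cdot 0 = 0$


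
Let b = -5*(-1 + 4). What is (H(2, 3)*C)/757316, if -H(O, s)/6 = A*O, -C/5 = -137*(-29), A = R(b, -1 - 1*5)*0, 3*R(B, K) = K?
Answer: 0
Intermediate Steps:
b = -15 (b = -5*3 = -15)
R(B, K) = K/3
A = 0 (A = ((-1 - 1*5)/3)*0 = ((-1 - 5)/3)*0 = ((1/3)*(-6))*0 = -2*0 = 0)
C = -19865 (C = -(-685)*(-29) = -5*3973 = -19865)
H(O, s) = 0 (H(O, s) = -0*O = -6*0 = 0)
(H(2, 3)*C)/757316 = (0*(-19865))/757316 = 0*(1/757316) = 0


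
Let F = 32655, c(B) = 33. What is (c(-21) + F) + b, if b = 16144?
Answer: 48832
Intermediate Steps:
(c(-21) + F) + b = (33 + 32655) + 16144 = 32688 + 16144 = 48832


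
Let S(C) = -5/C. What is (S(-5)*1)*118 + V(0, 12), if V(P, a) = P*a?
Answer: 118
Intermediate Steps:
(S(-5)*1)*118 + V(0, 12) = (-5/(-5)*1)*118 + 0*12 = (-5*(-⅕)*1)*118 + 0 = (1*1)*118 + 0 = 1*118 + 0 = 118 + 0 = 118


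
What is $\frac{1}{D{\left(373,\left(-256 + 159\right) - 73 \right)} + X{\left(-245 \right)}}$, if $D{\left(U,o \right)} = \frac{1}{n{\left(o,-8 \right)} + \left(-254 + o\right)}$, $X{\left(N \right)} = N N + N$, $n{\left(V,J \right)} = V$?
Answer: $\frac{594}{35509319} \approx 1.6728 \cdot 10^{-5}$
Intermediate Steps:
$X{\left(N \right)} = N + N^{2}$ ($X{\left(N \right)} = N^{2} + N = N + N^{2}$)
$D{\left(U,o \right)} = \frac{1}{-254 + 2 o}$ ($D{\left(U,o \right)} = \frac{1}{o + \left(-254 + o\right)} = \frac{1}{-254 + 2 o}$)
$\frac{1}{D{\left(373,\left(-256 + 159\right) - 73 \right)} + X{\left(-245 \right)}} = \frac{1}{\frac{1}{2 \left(-127 + \left(\left(-256 + 159\right) - 73\right)\right)} - 245 \left(1 - 245\right)} = \frac{1}{\frac{1}{2 \left(-127 - 170\right)} - -59780} = \frac{1}{\frac{1}{2 \left(-127 - 170\right)} + 59780} = \frac{1}{\frac{1}{2 \left(-297\right)} + 59780} = \frac{1}{\frac{1}{2} \left(- \frac{1}{297}\right) + 59780} = \frac{1}{- \frac{1}{594} + 59780} = \frac{1}{\frac{35509319}{594}} = \frac{594}{35509319}$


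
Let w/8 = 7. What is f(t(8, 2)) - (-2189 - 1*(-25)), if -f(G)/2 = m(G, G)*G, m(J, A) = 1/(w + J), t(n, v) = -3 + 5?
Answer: 62754/29 ≈ 2163.9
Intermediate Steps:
w = 56 (w = 8*7 = 56)
t(n, v) = 2
m(J, A) = 1/(56 + J)
f(G) = -2*G/(56 + G)
f(t(8, 2)) - (-2189 - 1*(-25)) = -2*2/(56 + 2) - (-2189 - 1*(-25)) = -2*2/58 - (-2189 + 25) = -2*2*1/58 - 1*(-2164) = -2/29 + 2164 = 62754/29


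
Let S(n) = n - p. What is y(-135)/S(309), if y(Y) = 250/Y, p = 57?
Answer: -25/3402 ≈ -0.0073486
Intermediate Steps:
S(n) = -57 + n (S(n) = n - 1*57 = n - 57 = -57 + n)
y(-135)/S(309) = (250/(-135))/(-57 + 309) = (250*(-1/135))/252 = -50/27*1/252 = -25/3402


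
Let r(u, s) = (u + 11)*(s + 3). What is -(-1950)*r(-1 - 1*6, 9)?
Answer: 93600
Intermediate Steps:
r(u, s) = (3 + s)*(11 + u) (r(u, s) = (11 + u)*(3 + s) = (3 + s)*(11 + u))
-(-1950)*r(-1 - 1*6, 9) = -(-1950)*(33 + 3*(-1 - 1*6) + 11*9 + 9*(-1 - 1*6)) = -(-1950)*(33 + 3*(-1 - 6) + 99 + 9*(-1 - 6)) = -(-1950)*(33 + 3*(-7) + 99 + 9*(-7)) = -(-1950)*(33 - 21 + 99 - 63) = -(-1950)*48 = -130*(-720) = 93600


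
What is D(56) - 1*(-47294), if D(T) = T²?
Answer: 50430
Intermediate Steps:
D(56) - 1*(-47294) = 56² - 1*(-47294) = 3136 + 47294 = 50430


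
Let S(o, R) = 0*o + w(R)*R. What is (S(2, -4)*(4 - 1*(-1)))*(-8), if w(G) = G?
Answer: -640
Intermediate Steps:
S(o, R) = R**2 (S(o, R) = 0*o + R*R = 0 + R**2 = R**2)
(S(2, -4)*(4 - 1*(-1)))*(-8) = ((-4)**2*(4 - 1*(-1)))*(-8) = (16*(4 + 1))*(-8) = (16*5)*(-8) = 80*(-8) = -640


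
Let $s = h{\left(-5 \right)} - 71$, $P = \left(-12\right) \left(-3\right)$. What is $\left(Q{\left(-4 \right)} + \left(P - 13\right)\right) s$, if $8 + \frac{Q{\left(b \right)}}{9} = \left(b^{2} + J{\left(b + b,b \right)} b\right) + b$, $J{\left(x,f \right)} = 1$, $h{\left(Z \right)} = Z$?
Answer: $-1748$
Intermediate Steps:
$P = 36$
$s = -76$ ($s = -5 - 71 = -76$)
$Q{\left(b \right)} = -72 + 9 b^{2} + 18 b$ ($Q{\left(b \right)} = -72 + 9 \left(\left(b^{2} + 1 b\right) + b\right) = -72 + 9 \left(\left(b^{2} + b\right) + b\right) = -72 + 9 \left(\left(b + b^{2}\right) + b\right) = -72 + 9 \left(b^{2} + 2 b\right) = -72 + \left(9 b^{2} + 18 b\right) = -72 + 9 b^{2} + 18 b$)
$\left(Q{\left(-4 \right)} + \left(P - 13\right)\right) s = \left(\left(-72 + 9 \left(-4\right)^{2} + 18 \left(-4\right)\right) + \left(36 - 13\right)\right) \left(-76\right) = \left(\left(-72 + 9 \cdot 16 - 72\right) + 23\right) \left(-76\right) = \left(\left(-72 + 144 - 72\right) + 23\right) \left(-76\right) = \left(0 + 23\right) \left(-76\right) = 23 \left(-76\right) = -1748$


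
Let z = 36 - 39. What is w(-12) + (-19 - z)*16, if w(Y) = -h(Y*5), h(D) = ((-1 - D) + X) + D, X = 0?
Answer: -255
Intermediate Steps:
h(D) = -1 (h(D) = ((-1 - D) + 0) + D = (-1 - D) + D = -1)
z = -3
w(Y) = 1 (w(Y) = -1*(-1) = 1)
w(-12) + (-19 - z)*16 = 1 + (-19 - 1*(-3))*16 = 1 + (-19 + 3)*16 = 1 - 16*16 = 1 - 256 = -255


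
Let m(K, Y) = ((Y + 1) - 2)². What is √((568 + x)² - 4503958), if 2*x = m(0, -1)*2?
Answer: 3*I*√464086 ≈ 2043.7*I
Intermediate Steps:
m(K, Y) = (-1 + Y)² (m(K, Y) = ((1 + Y) - 2)² = (-1 + Y)²)
x = 4 (x = ((-1 - 1)²*2)/2 = ((-2)²*2)/2 = (4*2)/2 = (½)*8 = 4)
√((568 + x)² - 4503958) = √((568 + 4)² - 4503958) = √(572² - 4503958) = √(327184 - 4503958) = √(-4176774) = 3*I*√464086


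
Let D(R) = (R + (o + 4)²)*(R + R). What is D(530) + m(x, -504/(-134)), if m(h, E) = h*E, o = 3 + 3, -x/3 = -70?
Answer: 44795520/67 ≈ 6.6859e+5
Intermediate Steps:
x = 210 (x = -3*(-70) = 210)
o = 6
D(R) = 2*R*(100 + R) (D(R) = (R + (6 + 4)²)*(R + R) = (R + 10²)*(2*R) = (R + 100)*(2*R) = (100 + R)*(2*R) = 2*R*(100 + R))
m(h, E) = E*h
D(530) + m(x, -504/(-134)) = 2*530*(100 + 530) - 504/(-134)*210 = 2*530*630 - 504*(-1/134)*210 = 667800 + (252/67)*210 = 667800 + 52920/67 = 44795520/67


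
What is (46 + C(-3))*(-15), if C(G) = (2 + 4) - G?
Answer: -825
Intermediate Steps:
C(G) = 6 - G
(46 + C(-3))*(-15) = (46 + (6 - 1*(-3)))*(-15) = (46 + (6 + 3))*(-15) = (46 + 9)*(-15) = 55*(-15) = -825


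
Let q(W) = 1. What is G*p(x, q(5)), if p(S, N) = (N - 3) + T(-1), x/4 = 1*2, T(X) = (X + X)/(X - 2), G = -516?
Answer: 688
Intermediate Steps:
T(X) = 2*X/(-2 + X) (T(X) = (2*X)/(-2 + X) = 2*X/(-2 + X))
x = 8 (x = 4*(1*2) = 4*2 = 8)
p(S, N) = -7/3 + N (p(S, N) = (N - 3) + 2*(-1)/(-2 - 1) = (-3 + N) + 2*(-1)/(-3) = (-3 + N) + 2*(-1)*(-1/3) = (-3 + N) + 2/3 = -7/3 + N)
G*p(x, q(5)) = -516*(-7/3 + 1) = -516*(-4/3) = 688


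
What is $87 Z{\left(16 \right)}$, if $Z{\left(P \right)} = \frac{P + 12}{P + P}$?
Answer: $\frac{609}{8} \approx 76.125$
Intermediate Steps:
$Z{\left(P \right)} = \frac{12 + P}{2 P}$
$87 Z{\left(16 \right)} = 87 \frac{12 + 16}{2 \cdot 16} = 87 \cdot \frac{1}{2} \cdot \frac{1}{16} \cdot 28 = 87 \cdot \frac{7}{8} = \frac{609}{8}$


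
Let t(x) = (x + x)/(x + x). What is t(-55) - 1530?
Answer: -1529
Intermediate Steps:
t(x) = 1 (t(x) = (2*x)/((2*x)) = (2*x)*(1/(2*x)) = 1)
t(-55) - 1530 = 1 - 1530 = -1529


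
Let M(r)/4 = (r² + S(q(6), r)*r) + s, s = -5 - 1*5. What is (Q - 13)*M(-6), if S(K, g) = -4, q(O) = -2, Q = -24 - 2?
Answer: -7800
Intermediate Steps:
Q = -26
s = -10 (s = -5 - 5 = -10)
M(r) = -40 - 16*r + 4*r² (M(r) = 4*((r² - 4*r) - 10) = 4*(-10 + r² - 4*r) = -40 - 16*r + 4*r²)
(Q - 13)*M(-6) = (-26 - 13)*(-40 - 16*(-6) + 4*(-6)²) = -39*(-40 + 96 + 4*36) = -39*(-40 + 96 + 144) = -39*200 = -7800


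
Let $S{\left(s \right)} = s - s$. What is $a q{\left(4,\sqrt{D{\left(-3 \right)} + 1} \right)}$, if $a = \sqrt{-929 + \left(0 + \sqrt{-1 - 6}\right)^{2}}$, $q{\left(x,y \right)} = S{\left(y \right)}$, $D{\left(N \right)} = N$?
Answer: $0$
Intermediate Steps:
$S{\left(s \right)} = 0$
$q{\left(x,y \right)} = 0$
$a = 6 i \sqrt{26}$ ($a = \sqrt{-929 + \left(0 + \sqrt{-7}\right)^{2}} = \sqrt{-929 + \left(0 + i \sqrt{7}\right)^{2}} = \sqrt{-929 + \left(i \sqrt{7}\right)^{2}} = \sqrt{-929 - 7} = \sqrt{-936} = 6 i \sqrt{26} \approx 30.594 i$)
$a q{\left(4,\sqrt{D{\left(-3 \right)} + 1} \right)} = 6 i \sqrt{26} \cdot 0 = 0$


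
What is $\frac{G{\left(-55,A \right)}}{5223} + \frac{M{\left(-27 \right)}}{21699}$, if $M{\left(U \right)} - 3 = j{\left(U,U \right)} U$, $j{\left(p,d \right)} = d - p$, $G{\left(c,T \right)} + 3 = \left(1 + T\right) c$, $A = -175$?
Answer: $\frac{23067778}{12592653} \approx 1.8318$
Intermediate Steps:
$G{\left(c,T \right)} = -3 + c \left(1 + T\right)$ ($G{\left(c,T \right)} = -3 + \left(1 + T\right) c = -3 + c \left(1 + T\right)$)
$M{\left(U \right)} = 3$ ($M{\left(U \right)} = 3 + \left(U - U\right) U = 3 + 0 U = 3 + 0 = 3$)
$\frac{G{\left(-55,A \right)}}{5223} + \frac{M{\left(-27 \right)}}{21699} = \frac{-3 - 55 - -9625}{5223} + \frac{3}{21699} = \left(-3 - 55 + 9625\right) \frac{1}{5223} + 3 \cdot \frac{1}{21699} = 9567 \cdot \frac{1}{5223} + \frac{1}{7233} = \frac{3189}{1741} + \frac{1}{7233} = \frac{23067778}{12592653}$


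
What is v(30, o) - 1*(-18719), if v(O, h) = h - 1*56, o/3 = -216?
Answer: 18015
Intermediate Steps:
o = -648 (o = 3*(-216) = -648)
v(O, h) = -56 + h (v(O, h) = h - 56 = -56 + h)
v(30, o) - 1*(-18719) = (-56 - 648) - 1*(-18719) = -704 + 18719 = 18015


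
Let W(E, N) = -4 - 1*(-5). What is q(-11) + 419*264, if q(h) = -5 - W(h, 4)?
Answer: 110610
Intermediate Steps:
W(E, N) = 1 (W(E, N) = -4 + 5 = 1)
q(h) = -6 (q(h) = -5 - 1*1 = -5 - 1 = -6)
q(-11) + 419*264 = -6 + 419*264 = -6 + 110616 = 110610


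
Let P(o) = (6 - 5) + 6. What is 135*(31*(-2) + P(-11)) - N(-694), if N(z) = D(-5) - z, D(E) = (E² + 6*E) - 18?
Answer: -8096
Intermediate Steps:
P(o) = 7 (P(o) = 1 + 6 = 7)
D(E) = -18 + E² + 6*E
N(z) = -23 - z (N(z) = (-18 + (-5)² + 6*(-5)) - z = (-18 + 25 - 30) - z = -23 - z)
135*(31*(-2) + P(-11)) - N(-694) = 135*(31*(-2) + 7) - (-23 - 1*(-694)) = 135*(-62 + 7) - (-23 + 694) = 135*(-55) - 1*671 = -7425 - 671 = -8096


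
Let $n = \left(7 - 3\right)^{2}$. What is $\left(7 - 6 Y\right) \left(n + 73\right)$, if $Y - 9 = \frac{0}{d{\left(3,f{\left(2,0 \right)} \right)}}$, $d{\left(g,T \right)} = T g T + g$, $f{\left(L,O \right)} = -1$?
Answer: $-4183$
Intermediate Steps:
$d{\left(g,T \right)} = g + g T^{2}$ ($d{\left(g,T \right)} = g T^{2} + g = g + g T^{2}$)
$n = 16$ ($n = 4^{2} = 16$)
$Y = 9$ ($Y = 9 + \frac{0}{3 \left(1 + \left(-1\right)^{2}\right)} = 9 + \frac{0}{3 \left(1 + 1\right)} = 9 + \frac{0}{3 \cdot 2} = 9 + \frac{0}{6} = 9 + 0 \cdot \frac{1}{6} = 9 + 0 = 9$)
$\left(7 - 6 Y\right) \left(n + 73\right) = \left(7 - 54\right) \left(16 + 73\right) = \left(7 - 54\right) 89 = \left(-47\right) 89 = -4183$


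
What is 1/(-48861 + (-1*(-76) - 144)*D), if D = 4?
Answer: -1/49133 ≈ -2.0353e-5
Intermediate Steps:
1/(-48861 + (-1*(-76) - 144)*D) = 1/(-48861 + (-1*(-76) - 144)*4) = 1/(-48861 + (76 - 144)*4) = 1/(-48861 - 68*4) = 1/(-48861 - 272) = 1/(-49133) = -1/49133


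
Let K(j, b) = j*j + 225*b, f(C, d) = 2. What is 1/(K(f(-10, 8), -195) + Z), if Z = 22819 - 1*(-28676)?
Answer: 1/7624 ≈ 0.00013116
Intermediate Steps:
K(j, b) = j² + 225*b
Z = 51495 (Z = 22819 + 28676 = 51495)
1/(K(f(-10, 8), -195) + Z) = 1/((2² + 225*(-195)) + 51495) = 1/((4 - 43875) + 51495) = 1/(-43871 + 51495) = 1/7624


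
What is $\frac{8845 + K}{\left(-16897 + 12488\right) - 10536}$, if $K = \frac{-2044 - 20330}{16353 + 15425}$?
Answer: $- \frac{140527018}{237461105} \approx -0.59179$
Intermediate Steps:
$K = - \frac{11187}{15889}$ ($K = - \frac{22374}{31778} = \left(-22374\right) \frac{1}{31778} = - \frac{11187}{15889} \approx -0.70407$)
$\frac{8845 + K}{\left(-16897 + 12488\right) - 10536} = \frac{8845 - \frac{11187}{15889}}{\left(-16897 + 12488\right) - 10536} = \frac{140527018}{15889 \left(-4409 - 10536\right)} = \frac{140527018}{15889 \left(-14945\right)} = \frac{140527018}{15889} \left(- \frac{1}{14945}\right) = - \frac{140527018}{237461105}$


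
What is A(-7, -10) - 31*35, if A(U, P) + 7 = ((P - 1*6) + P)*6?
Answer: -1248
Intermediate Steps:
A(U, P) = -43 + 12*P (A(U, P) = -7 + ((P - 1*6) + P)*6 = -7 + ((P - 6) + P)*6 = -7 + ((-6 + P) + P)*6 = -7 + (-6 + 2*P)*6 = -7 + (-36 + 12*P) = -43 + 12*P)
A(-7, -10) - 31*35 = (-43 + 12*(-10)) - 31*35 = (-43 - 120) - 1085 = -163 - 1085 = -1248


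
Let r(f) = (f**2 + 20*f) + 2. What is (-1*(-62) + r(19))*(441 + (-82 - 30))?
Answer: 264845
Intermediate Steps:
r(f) = 2 + f**2 + 20*f
(-1*(-62) + r(19))*(441 + (-82 - 30)) = (-1*(-62) + (2 + 19**2 + 20*19))*(441 + (-82 - 30)) = (62 + (2 + 361 + 380))*(441 - 112) = (62 + 743)*329 = 805*329 = 264845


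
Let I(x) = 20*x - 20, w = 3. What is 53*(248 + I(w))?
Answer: 15264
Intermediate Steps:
I(x) = -20 + 20*x
53*(248 + I(w)) = 53*(248 + (-20 + 20*3)) = 53*(248 + (-20 + 60)) = 53*(248 + 40) = 53*288 = 15264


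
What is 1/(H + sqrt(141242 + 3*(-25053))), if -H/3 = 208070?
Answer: -624210/389638058017 - sqrt(66083)/389638058017 ≈ -1.6027e-6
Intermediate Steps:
H = -624210 (H = -3*208070 = -624210)
1/(H + sqrt(141242 + 3*(-25053))) = 1/(-624210 + sqrt(141242 + 3*(-25053))) = 1/(-624210 + sqrt(141242 - 75159)) = 1/(-624210 + sqrt(66083))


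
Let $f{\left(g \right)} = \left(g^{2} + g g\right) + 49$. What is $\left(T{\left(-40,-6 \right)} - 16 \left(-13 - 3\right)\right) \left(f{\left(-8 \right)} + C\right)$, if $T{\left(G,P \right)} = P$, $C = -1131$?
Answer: $-238500$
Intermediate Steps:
$f{\left(g \right)} = 49 + 2 g^{2}$ ($f{\left(g \right)} = \left(g^{2} + g^{2}\right) + 49 = 2 g^{2} + 49 = 49 + 2 g^{2}$)
$\left(T{\left(-40,-6 \right)} - 16 \left(-13 - 3\right)\right) \left(f{\left(-8 \right)} + C\right) = \left(-6 - 16 \left(-13 - 3\right)\right) \left(\left(49 + 2 \left(-8\right)^{2}\right) - 1131\right) = \left(-6 - -256\right) \left(\left(49 + 2 \cdot 64\right) - 1131\right) = \left(-6 + 256\right) \left(\left(49 + 128\right) - 1131\right) = 250 \left(177 - 1131\right) = 250 \left(-954\right) = -238500$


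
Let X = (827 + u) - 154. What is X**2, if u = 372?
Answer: 1092025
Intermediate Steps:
X = 1045 (X = (827 + 372) - 154 = 1199 - 154 = 1045)
X**2 = 1045**2 = 1092025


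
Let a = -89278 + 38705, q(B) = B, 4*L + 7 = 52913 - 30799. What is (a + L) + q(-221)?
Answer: -181069/4 ≈ -45267.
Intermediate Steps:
L = 22107/4 (L = -7/4 + (52913 - 30799)/4 = -7/4 + (1/4)*22114 = -7/4 + 11057/2 = 22107/4 ≈ 5526.8)
a = -50573
(a + L) + q(-221) = (-50573 + 22107/4) - 221 = -180185/4 - 221 = -181069/4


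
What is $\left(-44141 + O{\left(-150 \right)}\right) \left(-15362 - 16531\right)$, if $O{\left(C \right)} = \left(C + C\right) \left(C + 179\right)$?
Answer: $1685258013$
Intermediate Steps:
$O{\left(C \right)} = 2 C \left(179 + C\right)$
$\left(-44141 + O{\left(-150 \right)}\right) \left(-15362 - 16531\right) = \left(-44141 + 2 \left(-150\right) \left(179 - 150\right)\right) \left(-15362 - 16531\right) = \left(-44141 + 2 \left(-150\right) 29\right) \left(-31893\right) = \left(-44141 - 8700\right) \left(-31893\right) = \left(-52841\right) \left(-31893\right) = 1685258013$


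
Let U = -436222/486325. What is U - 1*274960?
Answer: -133720358222/486325 ≈ -2.7496e+5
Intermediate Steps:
U = -436222/486325 (U = -436222*1/486325 = -436222/486325 ≈ -0.89698)
U - 1*274960 = -436222/486325 - 1*274960 = -436222/486325 - 274960 = -133720358222/486325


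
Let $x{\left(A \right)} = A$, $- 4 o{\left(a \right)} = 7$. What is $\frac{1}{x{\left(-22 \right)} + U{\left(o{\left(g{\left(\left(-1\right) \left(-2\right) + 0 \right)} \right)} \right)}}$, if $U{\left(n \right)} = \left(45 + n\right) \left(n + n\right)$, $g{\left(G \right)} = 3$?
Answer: $- \frac{8}{1387} \approx -0.0057678$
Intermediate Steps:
$o{\left(a \right)} = - \frac{7}{4}$ ($o{\left(a \right)} = \left(- \frac{1}{4}\right) 7 = - \frac{7}{4}$)
$U{\left(n \right)} = 2 n \left(45 + n\right)$ ($U{\left(n \right)} = \left(45 + n\right) 2 n = 2 n \left(45 + n\right)$)
$\frac{1}{x{\left(-22 \right)} + U{\left(o{\left(g{\left(\left(-1\right) \left(-2\right) + 0 \right)} \right)} \right)}} = \frac{1}{-22 + 2 \left(- \frac{7}{4}\right) \left(45 - \frac{7}{4}\right)} = \frac{1}{-22 + 2 \left(- \frac{7}{4}\right) \frac{173}{4}} = \frac{1}{-22 - \frac{1211}{8}} = \frac{1}{- \frac{1387}{8}} = - \frac{8}{1387}$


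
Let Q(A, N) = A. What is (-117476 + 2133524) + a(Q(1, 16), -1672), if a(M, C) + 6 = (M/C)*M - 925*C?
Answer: 5956737423/1672 ≈ 3.5626e+6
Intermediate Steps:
a(M, C) = -6 - 925*C + M²/C (a(M, C) = -6 + ((M/C)*M - 925*C) = -6 + (M²/C - 925*C) = -6 + (-925*C + M²/C) = -6 - 925*C + M²/C)
(-117476 + 2133524) + a(Q(1, 16), -1672) = (-117476 + 2133524) + (-6 - 925*(-1672) + 1²/(-1672)) = 2016048 + (-6 + 1546600 - 1/1672*1) = 2016048 + (-6 + 1546600 - 1/1672) = 2016048 + 2585905167/1672 = 5956737423/1672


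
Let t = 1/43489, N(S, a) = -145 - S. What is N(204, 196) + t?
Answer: -15177660/43489 ≈ -349.00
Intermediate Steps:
t = 1/43489 ≈ 2.2994e-5
N(204, 196) + t = (-145 - 1*204) + 1/43489 = (-145 - 204) + 1/43489 = -349 + 1/43489 = -15177660/43489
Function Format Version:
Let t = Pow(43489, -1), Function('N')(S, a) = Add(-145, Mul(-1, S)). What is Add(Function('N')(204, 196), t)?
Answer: Rational(-15177660, 43489) ≈ -349.00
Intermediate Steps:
t = Rational(1, 43489) ≈ 2.2994e-5
Add(Function('N')(204, 196), t) = Add(Add(-145, Mul(-1, 204)), Rational(1, 43489)) = Add(Add(-145, -204), Rational(1, 43489)) = Add(-349, Rational(1, 43489)) = Rational(-15177660, 43489)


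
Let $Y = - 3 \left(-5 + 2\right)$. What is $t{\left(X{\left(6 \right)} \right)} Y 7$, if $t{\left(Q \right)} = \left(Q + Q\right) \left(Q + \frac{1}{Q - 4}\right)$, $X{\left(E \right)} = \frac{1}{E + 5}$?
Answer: $- \frac{9828}{5203} \approx -1.8889$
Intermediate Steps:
$X{\left(E \right)} = \frac{1}{5 + E}$
$t{\left(Q \right)} = 2 Q \left(Q + \frac{1}{-4 + Q}\right)$
$Y = 9$ ($Y = \left(-3\right) \left(-3\right) = 9$)
$t{\left(X{\left(6 \right)} \right)} Y 7 = \frac{2 \left(1 + \left(\frac{1}{5 + 6}\right)^{2} - \frac{4}{5 + 6}\right)}{\left(5 + 6\right) \left(-4 + \frac{1}{5 + 6}\right)} 9 \cdot 7 = \frac{2 \left(1 + \left(\frac{1}{11}\right)^{2} - \frac{4}{11}\right)}{11 \left(-4 + \frac{1}{11}\right)} 9 \cdot 7 = 2 \cdot \frac{1}{11} \frac{1}{-4 + \frac{1}{11}} \left(1 + \left(\frac{1}{11}\right)^{2} - \frac{4}{11}\right) 9 \cdot 7 = 2 \cdot \frac{1}{11} \frac{1}{- \frac{43}{11}} \left(1 + \frac{1}{121} - \frac{4}{11}\right) 9 \cdot 7 = 2 \cdot \frac{1}{11} \left(- \frac{11}{43}\right) \frac{78}{121} \cdot 9 \cdot 7 = \left(- \frac{156}{5203}\right) 9 \cdot 7 = \left(- \frac{1404}{5203}\right) 7 = - \frac{9828}{5203}$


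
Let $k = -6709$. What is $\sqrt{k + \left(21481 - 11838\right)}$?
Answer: $3 \sqrt{326} \approx 54.166$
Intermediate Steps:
$\sqrt{k + \left(21481 - 11838\right)} = \sqrt{-6709 + \left(21481 - 11838\right)} = \sqrt{-6709 + 9643} = \sqrt{2934} = 3 \sqrt{326}$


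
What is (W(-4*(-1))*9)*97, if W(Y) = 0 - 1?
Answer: -873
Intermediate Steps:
W(Y) = -1
(W(-4*(-1))*9)*97 = -1*9*97 = -9*97 = -873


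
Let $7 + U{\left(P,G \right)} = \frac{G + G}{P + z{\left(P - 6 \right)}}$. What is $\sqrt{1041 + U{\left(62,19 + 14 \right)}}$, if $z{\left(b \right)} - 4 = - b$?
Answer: $\frac{11 \sqrt{215}}{5} \approx 32.258$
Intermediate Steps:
$z{\left(b \right)} = 4 - b$
$U{\left(P,G \right)} = -7 + \frac{G}{5}$ ($U{\left(P,G \right)} = -7 + \frac{G + G}{P - \left(-4 - 6 + P\right)} = -7 + \frac{2 G}{P - \left(-10 + P\right)} = -7 + \frac{2 G}{10} = -7 + 2 G \frac{1}{10} = -7 + \frac{G}{5}$)
$\sqrt{1041 + U{\left(62,19 + 14 \right)}} = \sqrt{1041 - \left(7 - \frac{19 + 14}{5}\right)} = \sqrt{1041 + \left(-7 + \frac{1}{5} \cdot 33\right)} = \sqrt{1041 + \left(-7 + \frac{33}{5}\right)} = \sqrt{1041 - \frac{2}{5}} = \sqrt{\frac{5203}{5}} = \frac{11 \sqrt{215}}{5}$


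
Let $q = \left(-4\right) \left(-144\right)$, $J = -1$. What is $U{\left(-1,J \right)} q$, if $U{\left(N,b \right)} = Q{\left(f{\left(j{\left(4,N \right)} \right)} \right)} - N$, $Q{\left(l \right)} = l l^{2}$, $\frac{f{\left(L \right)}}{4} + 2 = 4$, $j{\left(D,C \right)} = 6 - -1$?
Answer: $295488$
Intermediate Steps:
$j{\left(D,C \right)} = 7$ ($j{\left(D,C \right)} = 6 + 1 = 7$)
$q = 576$
$f{\left(L \right)} = 8$ ($f{\left(L \right)} = -8 + 4 \cdot 4 = -8 + 16 = 8$)
$Q{\left(l \right)} = l^{3}$
$U{\left(N,b \right)} = 512 - N$ ($U{\left(N,b \right)} = 8^{3} - N = 512 - N$)
$U{\left(-1,J \right)} q = \left(512 - -1\right) 576 = \left(512 + 1\right) 576 = 513 \cdot 576 = 295488$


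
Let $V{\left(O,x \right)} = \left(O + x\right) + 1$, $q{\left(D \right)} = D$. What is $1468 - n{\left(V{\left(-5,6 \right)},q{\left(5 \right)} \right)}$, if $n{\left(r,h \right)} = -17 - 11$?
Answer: $1496$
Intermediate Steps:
$V{\left(O,x \right)} = 1 + O + x$
$n{\left(r,h \right)} = -28$ ($n{\left(r,h \right)} = -17 - 11 = -28$)
$1468 - n{\left(V{\left(-5,6 \right)},q{\left(5 \right)} \right)} = 1468 - -28 = 1468 + 28 = 1496$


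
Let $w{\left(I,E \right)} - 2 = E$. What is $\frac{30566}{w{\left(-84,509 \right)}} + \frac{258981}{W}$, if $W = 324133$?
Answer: $\frac{10039788569}{165631963} \approx 60.615$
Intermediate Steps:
$w{\left(I,E \right)} = 2 + E$
$\frac{30566}{w{\left(-84,509 \right)}} + \frac{258981}{W} = \frac{30566}{2 + 509} + \frac{258981}{324133} = \frac{30566}{511} + 258981 \cdot \frac{1}{324133} = 30566 \cdot \frac{1}{511} + \frac{258981}{324133} = \frac{30566}{511} + \frac{258981}{324133} = \frac{10039788569}{165631963}$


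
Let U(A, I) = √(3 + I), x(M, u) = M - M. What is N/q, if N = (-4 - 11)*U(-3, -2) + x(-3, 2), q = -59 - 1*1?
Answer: ¼ ≈ 0.25000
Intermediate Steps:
x(M, u) = 0
q = -60 (q = -59 - 1 = -60)
N = -15 (N = (-4 - 11)*√(3 - 2) + 0 = -15*√1 + 0 = -15*1 + 0 = -15 + 0 = -15)
N/q = -15/(-60) = -15*(-1/60) = ¼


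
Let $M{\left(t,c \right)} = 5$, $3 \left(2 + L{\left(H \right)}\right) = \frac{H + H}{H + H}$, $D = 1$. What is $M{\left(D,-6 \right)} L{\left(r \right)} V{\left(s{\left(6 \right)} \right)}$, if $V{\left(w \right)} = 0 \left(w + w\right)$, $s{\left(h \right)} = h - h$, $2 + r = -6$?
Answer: $0$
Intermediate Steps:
$r = -8$ ($r = -2 - 6 = -8$)
$L{\left(H \right)} = - \frac{5}{3}$ ($L{\left(H \right)} = -2 + \frac{\left(H + H\right) \frac{1}{H + H}}{3} = -2 + \frac{2 H \frac{1}{2 H}}{3} = -2 + \frac{1}{3} \cdot 1 = -2 + \frac{1}{3} = - \frac{5}{3}$)
$s{\left(h \right)} = 0$
$V{\left(w \right)} = 0$ ($V{\left(w \right)} = 0 \cdot 2 w = 0$)
$M{\left(D,-6 \right)} L{\left(r \right)} V{\left(s{\left(6 \right)} \right)} = 5 \left(- \frac{5}{3}\right) 0 = \left(- \frac{25}{3}\right) 0 = 0$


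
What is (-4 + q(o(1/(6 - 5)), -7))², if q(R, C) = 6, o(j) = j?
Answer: 4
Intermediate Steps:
(-4 + q(o(1/(6 - 5)), -7))² = (-4 + 6)² = 2² = 4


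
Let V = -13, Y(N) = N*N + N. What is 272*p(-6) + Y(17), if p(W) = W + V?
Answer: -4862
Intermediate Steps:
Y(N) = N + N² (Y(N) = N² + N = N + N²)
p(W) = -13 + W (p(W) = W - 13 = -13 + W)
272*p(-6) + Y(17) = 272*(-13 - 6) + 17*(1 + 17) = 272*(-19) + 17*18 = -5168 + 306 = -4862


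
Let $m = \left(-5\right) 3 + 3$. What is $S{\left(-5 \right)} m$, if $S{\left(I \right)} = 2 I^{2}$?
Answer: $-600$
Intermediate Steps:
$m = -12$ ($m = -15 + 3 = -12$)
$S{\left(-5 \right)} m = 2 \left(-5\right)^{2} \left(-12\right) = 2 \cdot 25 \left(-12\right) = 50 \left(-12\right) = -600$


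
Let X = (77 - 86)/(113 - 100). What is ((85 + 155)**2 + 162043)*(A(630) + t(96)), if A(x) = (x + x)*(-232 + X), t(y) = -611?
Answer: -838913918849/13 ≈ -6.4532e+10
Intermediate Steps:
X = -9/13 ≈ -0.69231
A(x) = -6050*x/13 (A(x) = (x + x)*(-232 - 9/13) = (2*x)*(-3025/13) = -6050*x/13)
((85 + 155)**2 + 162043)*(A(630) + t(96)) = ((85 + 155)**2 + 162043)*(-6050/13*630 - 611) = (240**2 + 162043)*(-3811500/13 - 611) = (57600 + 162043)*(-3819443/13) = 219643*(-3819443/13) = -838913918849/13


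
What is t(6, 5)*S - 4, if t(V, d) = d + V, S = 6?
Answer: 62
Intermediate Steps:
t(V, d) = V + d
t(6, 5)*S - 4 = (6 + 5)*6 - 4 = 11*6 - 4 = 66 - 4 = 62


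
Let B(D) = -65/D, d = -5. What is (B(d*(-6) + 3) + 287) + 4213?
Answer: 148435/33 ≈ 4498.0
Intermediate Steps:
(B(d*(-6) + 3) + 287) + 4213 = (-65/(-5*(-6) + 3) + 287) + 4213 = (-65/(30 + 3) + 287) + 4213 = (-65/33 + 287) + 4213 = 9406/33 + 4213 = 148435/33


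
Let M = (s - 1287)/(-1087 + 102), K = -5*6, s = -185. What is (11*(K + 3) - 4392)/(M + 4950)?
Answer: -4618665/4877222 ≈ -0.94699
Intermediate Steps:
K = -30
M = 1472/985 (M = (-185 - 1287)/(-1087 + 102) = -1472/(-985) = -1472*(-1/985) = 1472/985 ≈ 1.4944)
(11*(K + 3) - 4392)/(M + 4950) = (11*(-30 + 3) - 4392)/(1472/985 + 4950) = (11*(-27) - 4392)/(4877222/985) = (-297 - 4392)*(985/4877222) = -4689*985/4877222 = -4618665/4877222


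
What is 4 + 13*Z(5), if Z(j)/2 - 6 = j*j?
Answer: 810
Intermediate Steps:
Z(j) = 12 + 2*j**2 (Z(j) = 12 + 2*(j*j) = 12 + 2*j**2)
4 + 13*Z(5) = 4 + 13*(12 + 2*5**2) = 4 + 13*(12 + 2*25) = 4 + 13*(12 + 50) = 4 + 13*62 = 4 + 806 = 810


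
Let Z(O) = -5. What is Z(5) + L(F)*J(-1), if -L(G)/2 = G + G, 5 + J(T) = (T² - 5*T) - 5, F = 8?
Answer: 123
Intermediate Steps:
J(T) = -10 + T² - 5*T (J(T) = -5 + ((T² - 5*T) - 5) = -5 + (-5 + T² - 5*T) = -10 + T² - 5*T)
L(G) = -4*G (L(G) = -2*(G + G) = -4*G)
Z(5) + L(F)*J(-1) = -5 + (-4*8)*(-10 + (-1)² - 5*(-1)) = -5 - 32*(-10 + 1 + 5) = -5 - 32*(-4) = -5 + 128 = 123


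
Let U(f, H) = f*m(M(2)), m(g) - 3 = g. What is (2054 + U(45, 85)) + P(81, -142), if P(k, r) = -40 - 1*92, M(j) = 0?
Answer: 2057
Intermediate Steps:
P(k, r) = -132 (P(k, r) = -40 - 92 = -132)
m(g) = 3 + g
U(f, H) = 3*f (U(f, H) = f*(3 + 0) = f*3 = 3*f)
(2054 + U(45, 85)) + P(81, -142) = (2054 + 3*45) - 132 = (2054 + 135) - 132 = 2189 - 132 = 2057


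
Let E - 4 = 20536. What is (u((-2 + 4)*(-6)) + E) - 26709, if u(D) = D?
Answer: -6181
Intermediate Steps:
E = 20540 (E = 4 + 20536 = 20540)
(u((-2 + 4)*(-6)) + E) - 26709 = ((-2 + 4)*(-6) + 20540) - 26709 = (2*(-6) + 20540) - 26709 = (-12 + 20540) - 26709 = 20528 - 26709 = -6181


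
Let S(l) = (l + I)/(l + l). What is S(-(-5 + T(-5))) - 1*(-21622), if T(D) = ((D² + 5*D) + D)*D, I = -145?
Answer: 173009/8 ≈ 21626.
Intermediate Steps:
T(D) = D*(D² + 6*D) (T(D) = (D² + 6*D)*D = D*(D² + 6*D))
S(l) = (-145 + l)/(2*l) (S(l) = (l - 145)/(l + l) = (-145 + l)/((2*l)) = (-145 + l)*(1/(2*l)) = (-145 + l)/(2*l))
S(-(-5 + T(-5))) - 1*(-21622) = (-145 - (-5 + (-5)²*(6 - 5)))/(2*((-(-5 + (-5)²*(6 - 5))))) - 1*(-21622) = (-145 - (-5 + 25*1))/(2*((-(-5 + 25*1)))) + 21622 = (-145 - (-5 + 25))/(2*((-(-5 + 25)))) + 21622 = (-145 - 1*20)/(2*((-1*20))) + 21622 = (½)*(-145 - 20)/(-20) + 21622 = (½)*(-1/20)*(-165) + 21622 = 33/8 + 21622 = 173009/8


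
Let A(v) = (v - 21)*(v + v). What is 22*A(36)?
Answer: 23760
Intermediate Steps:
A(v) = 2*v*(-21 + v) (A(v) = (-21 + v)*(2*v) = 2*v*(-21 + v))
22*A(36) = 22*(2*36*(-21 + 36)) = 22*(2*36*15) = 22*1080 = 23760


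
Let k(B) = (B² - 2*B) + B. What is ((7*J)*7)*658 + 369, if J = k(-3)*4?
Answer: 1547985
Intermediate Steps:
k(B) = B² - B
J = 48 (J = -3*(-1 - 3)*4 = -3*(-4)*4 = 12*4 = 48)
((7*J)*7)*658 + 369 = ((7*48)*7)*658 + 369 = (336*7)*658 + 369 = 2352*658 + 369 = 1547616 + 369 = 1547985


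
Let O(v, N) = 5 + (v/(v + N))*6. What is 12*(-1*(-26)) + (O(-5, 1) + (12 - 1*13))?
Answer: 647/2 ≈ 323.50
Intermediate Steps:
O(v, N) = 5 + 6*v/(N + v) (O(v, N) = 5 + (v/(N + v))*6 = 5 + 6*v/(N + v))
12*(-1*(-26)) + (O(-5, 1) + (12 - 1*13)) = 12*(-1*(-26)) + ((5*1 + 11*(-5))/(1 - 5) + (12 - 1*13)) = 12*26 + ((5 - 55)/(-4) + (12 - 13)) = 312 + (-1/4*(-50) - 1) = 312 + (25/2 - 1) = 312 + 23/2 = 647/2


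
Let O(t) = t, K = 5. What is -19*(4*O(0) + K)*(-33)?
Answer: 3135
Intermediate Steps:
-19*(4*O(0) + K)*(-33) = -19*(4*0 + 5)*(-33) = -19*(0 + 5)*(-33) = -19*5*(-33) = -95*(-33) = 3135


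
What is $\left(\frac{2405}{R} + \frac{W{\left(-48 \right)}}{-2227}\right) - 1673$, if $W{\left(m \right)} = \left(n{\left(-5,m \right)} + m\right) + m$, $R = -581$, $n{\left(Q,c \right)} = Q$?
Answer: $- \frac{2169970205}{1293887} \approx -1677.1$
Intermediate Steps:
$W{\left(m \right)} = -5 + 2 m$ ($W{\left(m \right)} = \left(-5 + m\right) + m = -5 + 2 m$)
$\left(\frac{2405}{R} + \frac{W{\left(-48 \right)}}{-2227}\right) - 1673 = \left(\frac{2405}{-581} + \frac{-5 + 2 \left(-48\right)}{-2227}\right) - 1673 = \left(2405 \left(- \frac{1}{581}\right) + \left(-5 - 96\right) \left(- \frac{1}{2227}\right)\right) - 1673 = \left(- \frac{2405}{581} - - \frac{101}{2227}\right) - 1673 = \left(- \frac{2405}{581} + \frac{101}{2227}\right) - 1673 = - \frac{5297254}{1293887} - 1673 = - \frac{2169970205}{1293887}$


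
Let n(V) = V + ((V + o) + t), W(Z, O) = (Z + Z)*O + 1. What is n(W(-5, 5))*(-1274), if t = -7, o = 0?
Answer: 133770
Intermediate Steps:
W(Z, O) = 1 + 2*O*Z (W(Z, O) = (2*Z)*O + 1 = 2*O*Z + 1 = 1 + 2*O*Z)
n(V) = -7 + 2*V (n(V) = V + ((V + 0) - 7) = V + (V - 7) = V + (-7 + V) = -7 + 2*V)
n(W(-5, 5))*(-1274) = (-7 + 2*(1 + 2*5*(-5)))*(-1274) = (-7 + 2*(1 - 50))*(-1274) = (-7 + 2*(-49))*(-1274) = (-7 - 98)*(-1274) = -105*(-1274) = 133770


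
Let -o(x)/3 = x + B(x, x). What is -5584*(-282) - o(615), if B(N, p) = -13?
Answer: 1576494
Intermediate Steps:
o(x) = 39 - 3*x (o(x) = -3*(x - 13) = -3*(-13 + x) = 39 - 3*x)
-5584*(-282) - o(615) = -5584*(-282) - (39 - 3*615) = 1574688 - (39 - 1845) = 1574688 - 1*(-1806) = 1574688 + 1806 = 1576494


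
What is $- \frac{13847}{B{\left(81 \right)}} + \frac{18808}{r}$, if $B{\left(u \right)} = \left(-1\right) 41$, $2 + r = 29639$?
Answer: $\frac{411154667}{1215117} \approx 338.37$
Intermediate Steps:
$r = 29637$ ($r = -2 + 29639 = 29637$)
$B{\left(u \right)} = -41$
$- \frac{13847}{B{\left(81 \right)}} + \frac{18808}{r} = - \frac{13847}{-41} + \frac{18808}{29637} = \left(-13847\right) \left(- \frac{1}{41}\right) + 18808 \cdot \frac{1}{29637} = \frac{13847}{41} + \frac{18808}{29637} = \frac{411154667}{1215117}$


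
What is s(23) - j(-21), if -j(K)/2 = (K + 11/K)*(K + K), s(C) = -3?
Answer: 1805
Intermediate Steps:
j(K) = -4*K*(K + 11/K) (j(K) = -2*(K + 11/K)*(K + K) = -2*(K + 11/K)*2*K = -4*K*(K + 11/K))
s(23) - j(-21) = -3 - (-44 - 4*(-21)²) = -3 - (-44 - 4*441) = -3 - (-44 - 1764) = -3 - 1*(-1808) = -3 + 1808 = 1805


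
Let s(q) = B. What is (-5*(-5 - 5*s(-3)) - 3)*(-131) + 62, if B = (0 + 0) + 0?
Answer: -2820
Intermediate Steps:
B = 0 (B = 0 + 0 = 0)
s(q) = 0
(-5*(-5 - 5*s(-3)) - 3)*(-131) + 62 = (-5*(-5 - 5*0) - 3)*(-131) + 62 = (-5*(-5 + 0) - 3)*(-131) + 62 = (-5*(-5) - 3)*(-131) + 62 = (25 - 3)*(-131) + 62 = 22*(-131) + 62 = -2882 + 62 = -2820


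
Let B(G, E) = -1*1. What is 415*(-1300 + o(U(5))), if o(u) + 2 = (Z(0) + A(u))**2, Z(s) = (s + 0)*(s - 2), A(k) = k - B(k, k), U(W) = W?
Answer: -525390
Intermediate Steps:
B(G, E) = -1
A(k) = 1 + k (A(k) = k - 1*(-1) = k + 1 = 1 + k)
Z(s) = s*(-2 + s)
o(u) = -2 + (1 + u)**2 (o(u) = -2 + (0*(-2 + 0) + (1 + u))**2 = -2 + (0*(-2) + (1 + u))**2 = -2 + (0 + (1 + u))**2 = -2 + (1 + u)**2)
415*(-1300 + o(U(5))) = 415*(-1300 + (-2 + (1 + 5)**2)) = 415*(-1300 + (-2 + 6**2)) = 415*(-1300 + (-2 + 36)) = 415*(-1300 + 34) = 415*(-1266) = -525390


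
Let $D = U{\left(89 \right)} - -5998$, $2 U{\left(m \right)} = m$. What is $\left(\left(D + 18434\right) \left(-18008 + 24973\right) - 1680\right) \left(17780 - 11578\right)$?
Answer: $1057299237785$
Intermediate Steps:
$U{\left(m \right)} = \frac{m}{2}$
$D = \frac{12085}{2}$ ($D = \frac{1}{2} \cdot 89 - -5998 = \frac{89}{2} + 5998 = \frac{12085}{2} \approx 6042.5$)
$\left(\left(D + 18434\right) \left(-18008 + 24973\right) - 1680\right) \left(17780 - 11578\right) = \left(\left(\frac{12085}{2} + 18434\right) \left(-18008 + 24973\right) - 1680\right) \left(17780 - 11578\right) = \left(\frac{48953}{2} \cdot 6965 - 1680\right) \left(17780 + \left(-18888 + 7310\right)\right) = \left(\frac{340957645}{2} - 1680\right) \left(17780 - 11578\right) = \frac{340954285}{2} \cdot 6202 = 1057299237785$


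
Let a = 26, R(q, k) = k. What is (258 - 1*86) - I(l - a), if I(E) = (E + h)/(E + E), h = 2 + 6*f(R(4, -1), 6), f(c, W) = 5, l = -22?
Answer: 1031/6 ≈ 171.83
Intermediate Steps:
h = 32 (h = 2 + 6*5 = 2 + 30 = 32)
I(E) = (32 + E)/(2*E) (I(E) = (E + 32)/(E + E) = (32 + E)/((2*E)) = (32 + E)*(1/(2*E)) = (32 + E)/(2*E))
(258 - 1*86) - I(l - a) = (258 - 1*86) - (32 + (-22 - 1*26))/(2*(-22 - 1*26)) = (258 - 86) - (32 + (-22 - 26))/(2*(-22 - 26)) = 172 - (32 - 48)/(2*(-48)) = 172 - (-1)*(-16)/(2*48) = 172 - 1*⅙ = 172 - ⅙ = 1031/6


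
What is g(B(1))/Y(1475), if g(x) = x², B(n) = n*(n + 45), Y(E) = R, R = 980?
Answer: 529/245 ≈ 2.1592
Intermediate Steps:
Y(E) = 980
B(n) = n*(45 + n)
g(B(1))/Y(1475) = (1*(45 + 1))²/980 = (1*46)²*(1/980) = 46²*(1/980) = 2116*(1/980) = 529/245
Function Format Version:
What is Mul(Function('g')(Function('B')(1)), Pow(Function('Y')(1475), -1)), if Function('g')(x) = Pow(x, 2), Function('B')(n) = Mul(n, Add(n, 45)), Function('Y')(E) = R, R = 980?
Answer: Rational(529, 245) ≈ 2.1592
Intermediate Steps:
Function('Y')(E) = 980
Function('B')(n) = Mul(n, Add(45, n))
Mul(Function('g')(Function('B')(1)), Pow(Function('Y')(1475), -1)) = Mul(Pow(Mul(1, Add(45, 1)), 2), Pow(980, -1)) = Mul(Pow(Mul(1, 46), 2), Rational(1, 980)) = Mul(Pow(46, 2), Rational(1, 980)) = Mul(2116, Rational(1, 980)) = Rational(529, 245)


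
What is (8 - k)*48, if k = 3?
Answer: 240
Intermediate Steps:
(8 - k)*48 = (8 - 1*3)*48 = (8 - 3)*48 = 5*48 = 240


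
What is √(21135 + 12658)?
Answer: √33793 ≈ 183.83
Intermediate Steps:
√(21135 + 12658) = √33793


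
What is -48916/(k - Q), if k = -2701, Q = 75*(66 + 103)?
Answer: 12229/3844 ≈ 3.1813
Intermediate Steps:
Q = 12675 (Q = 75*169 = 12675)
-48916/(k - Q) = -48916/(-2701 - 1*12675) = -48916/(-2701 - 12675) = -48916/(-15376) = -48916*(-1/15376) = 12229/3844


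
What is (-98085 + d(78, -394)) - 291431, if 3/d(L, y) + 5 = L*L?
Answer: -2367867761/6079 ≈ -3.8952e+5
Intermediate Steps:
d(L, y) = 3/(-5 + L²) (d(L, y) = 3/(-5 + L*L) = 3/(-5 + L²))
(-98085 + d(78, -394)) - 291431 = (-98085 + 3/(-5 + 78²)) - 291431 = (-98085 + 3/(-5 + 6084)) - 291431 = (-98085 + 3/6079) - 291431 = -596258712/6079 - 291431 = -2367867761/6079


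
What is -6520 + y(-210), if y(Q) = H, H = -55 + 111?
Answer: -6464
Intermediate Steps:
H = 56
y(Q) = 56
-6520 + y(-210) = -6520 + 56 = -6464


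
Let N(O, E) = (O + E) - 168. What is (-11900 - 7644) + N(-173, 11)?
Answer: -19874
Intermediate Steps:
N(O, E) = -168 + E + O (N(O, E) = (E + O) - 168 = -168 + E + O)
(-11900 - 7644) + N(-173, 11) = (-11900 - 7644) + (-168 + 11 - 173) = -19544 - 330 = -19874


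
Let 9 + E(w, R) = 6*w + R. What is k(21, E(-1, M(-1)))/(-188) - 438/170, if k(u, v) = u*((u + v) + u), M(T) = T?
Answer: -43791/7990 ≈ -5.4807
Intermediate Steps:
E(w, R) = -9 + R + 6*w (E(w, R) = -9 + (6*w + R) = -9 + (R + 6*w) = -9 + R + 6*w)
k(u, v) = u*(v + 2*u)
k(21, E(-1, M(-1)))/(-188) - 438/170 = (21*((-9 - 1 + 6*(-1)) + 2*21))/(-188) - 438/170 = (21*((-9 - 1 - 6) + 42))*(-1/188) - 438*1/170 = (21*(-16 + 42))*(-1/188) - 219/85 = (21*26)*(-1/188) - 219/85 = 546*(-1/188) - 219/85 = -273/94 - 219/85 = -43791/7990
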